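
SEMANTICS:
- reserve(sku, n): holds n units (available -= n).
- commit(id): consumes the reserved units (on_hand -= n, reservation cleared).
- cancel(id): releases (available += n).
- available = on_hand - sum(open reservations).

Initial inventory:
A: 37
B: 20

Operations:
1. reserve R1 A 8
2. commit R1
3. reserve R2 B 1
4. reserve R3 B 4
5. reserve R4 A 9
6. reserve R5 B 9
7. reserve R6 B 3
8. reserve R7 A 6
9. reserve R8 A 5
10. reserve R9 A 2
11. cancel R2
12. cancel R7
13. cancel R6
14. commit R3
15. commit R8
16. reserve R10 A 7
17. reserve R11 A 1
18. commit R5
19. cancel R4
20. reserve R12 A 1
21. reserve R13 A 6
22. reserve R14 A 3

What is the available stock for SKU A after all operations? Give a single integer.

Step 1: reserve R1 A 8 -> on_hand[A=37 B=20] avail[A=29 B=20] open={R1}
Step 2: commit R1 -> on_hand[A=29 B=20] avail[A=29 B=20] open={}
Step 3: reserve R2 B 1 -> on_hand[A=29 B=20] avail[A=29 B=19] open={R2}
Step 4: reserve R3 B 4 -> on_hand[A=29 B=20] avail[A=29 B=15] open={R2,R3}
Step 5: reserve R4 A 9 -> on_hand[A=29 B=20] avail[A=20 B=15] open={R2,R3,R4}
Step 6: reserve R5 B 9 -> on_hand[A=29 B=20] avail[A=20 B=6] open={R2,R3,R4,R5}
Step 7: reserve R6 B 3 -> on_hand[A=29 B=20] avail[A=20 B=3] open={R2,R3,R4,R5,R6}
Step 8: reserve R7 A 6 -> on_hand[A=29 B=20] avail[A=14 B=3] open={R2,R3,R4,R5,R6,R7}
Step 9: reserve R8 A 5 -> on_hand[A=29 B=20] avail[A=9 B=3] open={R2,R3,R4,R5,R6,R7,R8}
Step 10: reserve R9 A 2 -> on_hand[A=29 B=20] avail[A=7 B=3] open={R2,R3,R4,R5,R6,R7,R8,R9}
Step 11: cancel R2 -> on_hand[A=29 B=20] avail[A=7 B=4] open={R3,R4,R5,R6,R7,R8,R9}
Step 12: cancel R7 -> on_hand[A=29 B=20] avail[A=13 B=4] open={R3,R4,R5,R6,R8,R9}
Step 13: cancel R6 -> on_hand[A=29 B=20] avail[A=13 B=7] open={R3,R4,R5,R8,R9}
Step 14: commit R3 -> on_hand[A=29 B=16] avail[A=13 B=7] open={R4,R5,R8,R9}
Step 15: commit R8 -> on_hand[A=24 B=16] avail[A=13 B=7] open={R4,R5,R9}
Step 16: reserve R10 A 7 -> on_hand[A=24 B=16] avail[A=6 B=7] open={R10,R4,R5,R9}
Step 17: reserve R11 A 1 -> on_hand[A=24 B=16] avail[A=5 B=7] open={R10,R11,R4,R5,R9}
Step 18: commit R5 -> on_hand[A=24 B=7] avail[A=5 B=7] open={R10,R11,R4,R9}
Step 19: cancel R4 -> on_hand[A=24 B=7] avail[A=14 B=7] open={R10,R11,R9}
Step 20: reserve R12 A 1 -> on_hand[A=24 B=7] avail[A=13 B=7] open={R10,R11,R12,R9}
Step 21: reserve R13 A 6 -> on_hand[A=24 B=7] avail[A=7 B=7] open={R10,R11,R12,R13,R9}
Step 22: reserve R14 A 3 -> on_hand[A=24 B=7] avail[A=4 B=7] open={R10,R11,R12,R13,R14,R9}
Final available[A] = 4

Answer: 4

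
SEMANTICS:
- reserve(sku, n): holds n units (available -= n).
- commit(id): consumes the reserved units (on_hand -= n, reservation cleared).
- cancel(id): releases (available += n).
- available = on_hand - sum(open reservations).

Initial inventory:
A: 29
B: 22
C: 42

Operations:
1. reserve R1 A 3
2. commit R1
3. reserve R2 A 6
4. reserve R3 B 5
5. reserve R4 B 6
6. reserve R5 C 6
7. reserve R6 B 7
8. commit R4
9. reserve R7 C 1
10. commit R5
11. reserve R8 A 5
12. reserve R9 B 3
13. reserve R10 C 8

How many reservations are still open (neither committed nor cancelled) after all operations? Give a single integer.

Answer: 7

Derivation:
Step 1: reserve R1 A 3 -> on_hand[A=29 B=22 C=42] avail[A=26 B=22 C=42] open={R1}
Step 2: commit R1 -> on_hand[A=26 B=22 C=42] avail[A=26 B=22 C=42] open={}
Step 3: reserve R2 A 6 -> on_hand[A=26 B=22 C=42] avail[A=20 B=22 C=42] open={R2}
Step 4: reserve R3 B 5 -> on_hand[A=26 B=22 C=42] avail[A=20 B=17 C=42] open={R2,R3}
Step 5: reserve R4 B 6 -> on_hand[A=26 B=22 C=42] avail[A=20 B=11 C=42] open={R2,R3,R4}
Step 6: reserve R5 C 6 -> on_hand[A=26 B=22 C=42] avail[A=20 B=11 C=36] open={R2,R3,R4,R5}
Step 7: reserve R6 B 7 -> on_hand[A=26 B=22 C=42] avail[A=20 B=4 C=36] open={R2,R3,R4,R5,R6}
Step 8: commit R4 -> on_hand[A=26 B=16 C=42] avail[A=20 B=4 C=36] open={R2,R3,R5,R6}
Step 9: reserve R7 C 1 -> on_hand[A=26 B=16 C=42] avail[A=20 B=4 C=35] open={R2,R3,R5,R6,R7}
Step 10: commit R5 -> on_hand[A=26 B=16 C=36] avail[A=20 B=4 C=35] open={R2,R3,R6,R7}
Step 11: reserve R8 A 5 -> on_hand[A=26 B=16 C=36] avail[A=15 B=4 C=35] open={R2,R3,R6,R7,R8}
Step 12: reserve R9 B 3 -> on_hand[A=26 B=16 C=36] avail[A=15 B=1 C=35] open={R2,R3,R6,R7,R8,R9}
Step 13: reserve R10 C 8 -> on_hand[A=26 B=16 C=36] avail[A=15 B=1 C=27] open={R10,R2,R3,R6,R7,R8,R9}
Open reservations: ['R10', 'R2', 'R3', 'R6', 'R7', 'R8', 'R9'] -> 7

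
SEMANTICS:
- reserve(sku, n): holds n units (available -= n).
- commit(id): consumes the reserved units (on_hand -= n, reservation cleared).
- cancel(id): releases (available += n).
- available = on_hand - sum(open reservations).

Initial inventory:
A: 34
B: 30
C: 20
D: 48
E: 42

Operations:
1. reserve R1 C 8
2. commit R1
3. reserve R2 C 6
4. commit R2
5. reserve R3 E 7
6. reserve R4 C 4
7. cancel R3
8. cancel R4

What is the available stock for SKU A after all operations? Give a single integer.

Answer: 34

Derivation:
Step 1: reserve R1 C 8 -> on_hand[A=34 B=30 C=20 D=48 E=42] avail[A=34 B=30 C=12 D=48 E=42] open={R1}
Step 2: commit R1 -> on_hand[A=34 B=30 C=12 D=48 E=42] avail[A=34 B=30 C=12 D=48 E=42] open={}
Step 3: reserve R2 C 6 -> on_hand[A=34 B=30 C=12 D=48 E=42] avail[A=34 B=30 C=6 D=48 E=42] open={R2}
Step 4: commit R2 -> on_hand[A=34 B=30 C=6 D=48 E=42] avail[A=34 B=30 C=6 D=48 E=42] open={}
Step 5: reserve R3 E 7 -> on_hand[A=34 B=30 C=6 D=48 E=42] avail[A=34 B=30 C=6 D=48 E=35] open={R3}
Step 6: reserve R4 C 4 -> on_hand[A=34 B=30 C=6 D=48 E=42] avail[A=34 B=30 C=2 D=48 E=35] open={R3,R4}
Step 7: cancel R3 -> on_hand[A=34 B=30 C=6 D=48 E=42] avail[A=34 B=30 C=2 D=48 E=42] open={R4}
Step 8: cancel R4 -> on_hand[A=34 B=30 C=6 D=48 E=42] avail[A=34 B=30 C=6 D=48 E=42] open={}
Final available[A] = 34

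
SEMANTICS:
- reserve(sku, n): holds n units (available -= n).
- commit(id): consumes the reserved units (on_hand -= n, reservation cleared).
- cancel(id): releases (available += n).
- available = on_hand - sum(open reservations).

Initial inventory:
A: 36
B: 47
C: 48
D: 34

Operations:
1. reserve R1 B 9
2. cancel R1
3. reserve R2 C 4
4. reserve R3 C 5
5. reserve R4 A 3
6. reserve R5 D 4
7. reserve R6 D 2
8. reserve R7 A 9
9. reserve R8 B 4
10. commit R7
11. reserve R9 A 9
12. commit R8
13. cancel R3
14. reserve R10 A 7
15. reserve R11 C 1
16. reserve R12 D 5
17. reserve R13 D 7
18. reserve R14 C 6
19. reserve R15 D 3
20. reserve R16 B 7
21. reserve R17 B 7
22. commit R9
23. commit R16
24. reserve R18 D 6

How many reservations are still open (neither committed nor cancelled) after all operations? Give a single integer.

Step 1: reserve R1 B 9 -> on_hand[A=36 B=47 C=48 D=34] avail[A=36 B=38 C=48 D=34] open={R1}
Step 2: cancel R1 -> on_hand[A=36 B=47 C=48 D=34] avail[A=36 B=47 C=48 D=34] open={}
Step 3: reserve R2 C 4 -> on_hand[A=36 B=47 C=48 D=34] avail[A=36 B=47 C=44 D=34] open={R2}
Step 4: reserve R3 C 5 -> on_hand[A=36 B=47 C=48 D=34] avail[A=36 B=47 C=39 D=34] open={R2,R3}
Step 5: reserve R4 A 3 -> on_hand[A=36 B=47 C=48 D=34] avail[A=33 B=47 C=39 D=34] open={R2,R3,R4}
Step 6: reserve R5 D 4 -> on_hand[A=36 B=47 C=48 D=34] avail[A=33 B=47 C=39 D=30] open={R2,R3,R4,R5}
Step 7: reserve R6 D 2 -> on_hand[A=36 B=47 C=48 D=34] avail[A=33 B=47 C=39 D=28] open={R2,R3,R4,R5,R6}
Step 8: reserve R7 A 9 -> on_hand[A=36 B=47 C=48 D=34] avail[A=24 B=47 C=39 D=28] open={R2,R3,R4,R5,R6,R7}
Step 9: reserve R8 B 4 -> on_hand[A=36 B=47 C=48 D=34] avail[A=24 B=43 C=39 D=28] open={R2,R3,R4,R5,R6,R7,R8}
Step 10: commit R7 -> on_hand[A=27 B=47 C=48 D=34] avail[A=24 B=43 C=39 D=28] open={R2,R3,R4,R5,R6,R8}
Step 11: reserve R9 A 9 -> on_hand[A=27 B=47 C=48 D=34] avail[A=15 B=43 C=39 D=28] open={R2,R3,R4,R5,R6,R8,R9}
Step 12: commit R8 -> on_hand[A=27 B=43 C=48 D=34] avail[A=15 B=43 C=39 D=28] open={R2,R3,R4,R5,R6,R9}
Step 13: cancel R3 -> on_hand[A=27 B=43 C=48 D=34] avail[A=15 B=43 C=44 D=28] open={R2,R4,R5,R6,R9}
Step 14: reserve R10 A 7 -> on_hand[A=27 B=43 C=48 D=34] avail[A=8 B=43 C=44 D=28] open={R10,R2,R4,R5,R6,R9}
Step 15: reserve R11 C 1 -> on_hand[A=27 B=43 C=48 D=34] avail[A=8 B=43 C=43 D=28] open={R10,R11,R2,R4,R5,R6,R9}
Step 16: reserve R12 D 5 -> on_hand[A=27 B=43 C=48 D=34] avail[A=8 B=43 C=43 D=23] open={R10,R11,R12,R2,R4,R5,R6,R9}
Step 17: reserve R13 D 7 -> on_hand[A=27 B=43 C=48 D=34] avail[A=8 B=43 C=43 D=16] open={R10,R11,R12,R13,R2,R4,R5,R6,R9}
Step 18: reserve R14 C 6 -> on_hand[A=27 B=43 C=48 D=34] avail[A=8 B=43 C=37 D=16] open={R10,R11,R12,R13,R14,R2,R4,R5,R6,R9}
Step 19: reserve R15 D 3 -> on_hand[A=27 B=43 C=48 D=34] avail[A=8 B=43 C=37 D=13] open={R10,R11,R12,R13,R14,R15,R2,R4,R5,R6,R9}
Step 20: reserve R16 B 7 -> on_hand[A=27 B=43 C=48 D=34] avail[A=8 B=36 C=37 D=13] open={R10,R11,R12,R13,R14,R15,R16,R2,R4,R5,R6,R9}
Step 21: reserve R17 B 7 -> on_hand[A=27 B=43 C=48 D=34] avail[A=8 B=29 C=37 D=13] open={R10,R11,R12,R13,R14,R15,R16,R17,R2,R4,R5,R6,R9}
Step 22: commit R9 -> on_hand[A=18 B=43 C=48 D=34] avail[A=8 B=29 C=37 D=13] open={R10,R11,R12,R13,R14,R15,R16,R17,R2,R4,R5,R6}
Step 23: commit R16 -> on_hand[A=18 B=36 C=48 D=34] avail[A=8 B=29 C=37 D=13] open={R10,R11,R12,R13,R14,R15,R17,R2,R4,R5,R6}
Step 24: reserve R18 D 6 -> on_hand[A=18 B=36 C=48 D=34] avail[A=8 B=29 C=37 D=7] open={R10,R11,R12,R13,R14,R15,R17,R18,R2,R4,R5,R6}
Open reservations: ['R10', 'R11', 'R12', 'R13', 'R14', 'R15', 'R17', 'R18', 'R2', 'R4', 'R5', 'R6'] -> 12

Answer: 12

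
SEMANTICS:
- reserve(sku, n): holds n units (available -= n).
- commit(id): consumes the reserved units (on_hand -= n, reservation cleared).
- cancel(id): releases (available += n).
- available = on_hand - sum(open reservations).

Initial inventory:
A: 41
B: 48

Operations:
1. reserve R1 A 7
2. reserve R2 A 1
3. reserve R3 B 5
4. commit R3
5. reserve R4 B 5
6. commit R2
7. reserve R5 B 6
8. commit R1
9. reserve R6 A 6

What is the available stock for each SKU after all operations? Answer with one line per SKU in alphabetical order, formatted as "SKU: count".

Step 1: reserve R1 A 7 -> on_hand[A=41 B=48] avail[A=34 B=48] open={R1}
Step 2: reserve R2 A 1 -> on_hand[A=41 B=48] avail[A=33 B=48] open={R1,R2}
Step 3: reserve R3 B 5 -> on_hand[A=41 B=48] avail[A=33 B=43] open={R1,R2,R3}
Step 4: commit R3 -> on_hand[A=41 B=43] avail[A=33 B=43] open={R1,R2}
Step 5: reserve R4 B 5 -> on_hand[A=41 B=43] avail[A=33 B=38] open={R1,R2,R4}
Step 6: commit R2 -> on_hand[A=40 B=43] avail[A=33 B=38] open={R1,R4}
Step 7: reserve R5 B 6 -> on_hand[A=40 B=43] avail[A=33 B=32] open={R1,R4,R5}
Step 8: commit R1 -> on_hand[A=33 B=43] avail[A=33 B=32] open={R4,R5}
Step 9: reserve R6 A 6 -> on_hand[A=33 B=43] avail[A=27 B=32] open={R4,R5,R6}

Answer: A: 27
B: 32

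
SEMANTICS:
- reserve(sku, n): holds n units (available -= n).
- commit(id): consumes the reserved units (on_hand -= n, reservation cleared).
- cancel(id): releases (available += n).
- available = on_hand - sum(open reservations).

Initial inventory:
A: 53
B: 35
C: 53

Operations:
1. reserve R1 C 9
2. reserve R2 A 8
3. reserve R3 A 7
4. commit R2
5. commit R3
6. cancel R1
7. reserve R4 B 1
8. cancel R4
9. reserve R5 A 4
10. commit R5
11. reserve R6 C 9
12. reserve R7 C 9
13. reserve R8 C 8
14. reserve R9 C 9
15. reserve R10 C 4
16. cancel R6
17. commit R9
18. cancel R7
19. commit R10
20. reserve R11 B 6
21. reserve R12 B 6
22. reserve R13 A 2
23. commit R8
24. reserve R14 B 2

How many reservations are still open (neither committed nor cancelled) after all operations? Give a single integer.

Answer: 4

Derivation:
Step 1: reserve R1 C 9 -> on_hand[A=53 B=35 C=53] avail[A=53 B=35 C=44] open={R1}
Step 2: reserve R2 A 8 -> on_hand[A=53 B=35 C=53] avail[A=45 B=35 C=44] open={R1,R2}
Step 3: reserve R3 A 7 -> on_hand[A=53 B=35 C=53] avail[A=38 B=35 C=44] open={R1,R2,R3}
Step 4: commit R2 -> on_hand[A=45 B=35 C=53] avail[A=38 B=35 C=44] open={R1,R3}
Step 5: commit R3 -> on_hand[A=38 B=35 C=53] avail[A=38 B=35 C=44] open={R1}
Step 6: cancel R1 -> on_hand[A=38 B=35 C=53] avail[A=38 B=35 C=53] open={}
Step 7: reserve R4 B 1 -> on_hand[A=38 B=35 C=53] avail[A=38 B=34 C=53] open={R4}
Step 8: cancel R4 -> on_hand[A=38 B=35 C=53] avail[A=38 B=35 C=53] open={}
Step 9: reserve R5 A 4 -> on_hand[A=38 B=35 C=53] avail[A=34 B=35 C=53] open={R5}
Step 10: commit R5 -> on_hand[A=34 B=35 C=53] avail[A=34 B=35 C=53] open={}
Step 11: reserve R6 C 9 -> on_hand[A=34 B=35 C=53] avail[A=34 B=35 C=44] open={R6}
Step 12: reserve R7 C 9 -> on_hand[A=34 B=35 C=53] avail[A=34 B=35 C=35] open={R6,R7}
Step 13: reserve R8 C 8 -> on_hand[A=34 B=35 C=53] avail[A=34 B=35 C=27] open={R6,R7,R8}
Step 14: reserve R9 C 9 -> on_hand[A=34 B=35 C=53] avail[A=34 B=35 C=18] open={R6,R7,R8,R9}
Step 15: reserve R10 C 4 -> on_hand[A=34 B=35 C=53] avail[A=34 B=35 C=14] open={R10,R6,R7,R8,R9}
Step 16: cancel R6 -> on_hand[A=34 B=35 C=53] avail[A=34 B=35 C=23] open={R10,R7,R8,R9}
Step 17: commit R9 -> on_hand[A=34 B=35 C=44] avail[A=34 B=35 C=23] open={R10,R7,R8}
Step 18: cancel R7 -> on_hand[A=34 B=35 C=44] avail[A=34 B=35 C=32] open={R10,R8}
Step 19: commit R10 -> on_hand[A=34 B=35 C=40] avail[A=34 B=35 C=32] open={R8}
Step 20: reserve R11 B 6 -> on_hand[A=34 B=35 C=40] avail[A=34 B=29 C=32] open={R11,R8}
Step 21: reserve R12 B 6 -> on_hand[A=34 B=35 C=40] avail[A=34 B=23 C=32] open={R11,R12,R8}
Step 22: reserve R13 A 2 -> on_hand[A=34 B=35 C=40] avail[A=32 B=23 C=32] open={R11,R12,R13,R8}
Step 23: commit R8 -> on_hand[A=34 B=35 C=32] avail[A=32 B=23 C=32] open={R11,R12,R13}
Step 24: reserve R14 B 2 -> on_hand[A=34 B=35 C=32] avail[A=32 B=21 C=32] open={R11,R12,R13,R14}
Open reservations: ['R11', 'R12', 'R13', 'R14'] -> 4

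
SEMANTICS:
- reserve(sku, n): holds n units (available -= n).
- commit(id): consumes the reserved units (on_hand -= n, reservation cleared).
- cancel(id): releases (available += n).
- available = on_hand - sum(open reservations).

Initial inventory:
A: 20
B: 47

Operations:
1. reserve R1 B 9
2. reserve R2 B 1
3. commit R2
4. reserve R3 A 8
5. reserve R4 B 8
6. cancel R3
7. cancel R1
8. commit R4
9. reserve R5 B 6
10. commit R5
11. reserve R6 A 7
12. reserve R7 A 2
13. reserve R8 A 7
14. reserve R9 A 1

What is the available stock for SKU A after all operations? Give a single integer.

Step 1: reserve R1 B 9 -> on_hand[A=20 B=47] avail[A=20 B=38] open={R1}
Step 2: reserve R2 B 1 -> on_hand[A=20 B=47] avail[A=20 B=37] open={R1,R2}
Step 3: commit R2 -> on_hand[A=20 B=46] avail[A=20 B=37] open={R1}
Step 4: reserve R3 A 8 -> on_hand[A=20 B=46] avail[A=12 B=37] open={R1,R3}
Step 5: reserve R4 B 8 -> on_hand[A=20 B=46] avail[A=12 B=29] open={R1,R3,R4}
Step 6: cancel R3 -> on_hand[A=20 B=46] avail[A=20 B=29] open={R1,R4}
Step 7: cancel R1 -> on_hand[A=20 B=46] avail[A=20 B=38] open={R4}
Step 8: commit R4 -> on_hand[A=20 B=38] avail[A=20 B=38] open={}
Step 9: reserve R5 B 6 -> on_hand[A=20 B=38] avail[A=20 B=32] open={R5}
Step 10: commit R5 -> on_hand[A=20 B=32] avail[A=20 B=32] open={}
Step 11: reserve R6 A 7 -> on_hand[A=20 B=32] avail[A=13 B=32] open={R6}
Step 12: reserve R7 A 2 -> on_hand[A=20 B=32] avail[A=11 B=32] open={R6,R7}
Step 13: reserve R8 A 7 -> on_hand[A=20 B=32] avail[A=4 B=32] open={R6,R7,R8}
Step 14: reserve R9 A 1 -> on_hand[A=20 B=32] avail[A=3 B=32] open={R6,R7,R8,R9}
Final available[A] = 3

Answer: 3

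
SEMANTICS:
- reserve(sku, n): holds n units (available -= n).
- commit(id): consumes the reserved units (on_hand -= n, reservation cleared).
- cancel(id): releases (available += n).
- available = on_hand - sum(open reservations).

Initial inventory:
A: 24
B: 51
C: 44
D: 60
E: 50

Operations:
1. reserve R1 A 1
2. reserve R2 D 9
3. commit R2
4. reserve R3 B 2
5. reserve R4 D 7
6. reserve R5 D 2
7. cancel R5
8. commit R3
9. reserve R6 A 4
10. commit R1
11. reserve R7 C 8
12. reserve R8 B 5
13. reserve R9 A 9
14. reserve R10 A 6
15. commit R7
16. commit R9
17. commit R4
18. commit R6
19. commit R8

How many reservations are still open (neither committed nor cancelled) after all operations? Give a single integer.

Answer: 1

Derivation:
Step 1: reserve R1 A 1 -> on_hand[A=24 B=51 C=44 D=60 E=50] avail[A=23 B=51 C=44 D=60 E=50] open={R1}
Step 2: reserve R2 D 9 -> on_hand[A=24 B=51 C=44 D=60 E=50] avail[A=23 B=51 C=44 D=51 E=50] open={R1,R2}
Step 3: commit R2 -> on_hand[A=24 B=51 C=44 D=51 E=50] avail[A=23 B=51 C=44 D=51 E=50] open={R1}
Step 4: reserve R3 B 2 -> on_hand[A=24 B=51 C=44 D=51 E=50] avail[A=23 B=49 C=44 D=51 E=50] open={R1,R3}
Step 5: reserve R4 D 7 -> on_hand[A=24 B=51 C=44 D=51 E=50] avail[A=23 B=49 C=44 D=44 E=50] open={R1,R3,R4}
Step 6: reserve R5 D 2 -> on_hand[A=24 B=51 C=44 D=51 E=50] avail[A=23 B=49 C=44 D=42 E=50] open={R1,R3,R4,R5}
Step 7: cancel R5 -> on_hand[A=24 B=51 C=44 D=51 E=50] avail[A=23 B=49 C=44 D=44 E=50] open={R1,R3,R4}
Step 8: commit R3 -> on_hand[A=24 B=49 C=44 D=51 E=50] avail[A=23 B=49 C=44 D=44 E=50] open={R1,R4}
Step 9: reserve R6 A 4 -> on_hand[A=24 B=49 C=44 D=51 E=50] avail[A=19 B=49 C=44 D=44 E=50] open={R1,R4,R6}
Step 10: commit R1 -> on_hand[A=23 B=49 C=44 D=51 E=50] avail[A=19 B=49 C=44 D=44 E=50] open={R4,R6}
Step 11: reserve R7 C 8 -> on_hand[A=23 B=49 C=44 D=51 E=50] avail[A=19 B=49 C=36 D=44 E=50] open={R4,R6,R7}
Step 12: reserve R8 B 5 -> on_hand[A=23 B=49 C=44 D=51 E=50] avail[A=19 B=44 C=36 D=44 E=50] open={R4,R6,R7,R8}
Step 13: reserve R9 A 9 -> on_hand[A=23 B=49 C=44 D=51 E=50] avail[A=10 B=44 C=36 D=44 E=50] open={R4,R6,R7,R8,R9}
Step 14: reserve R10 A 6 -> on_hand[A=23 B=49 C=44 D=51 E=50] avail[A=4 B=44 C=36 D=44 E=50] open={R10,R4,R6,R7,R8,R9}
Step 15: commit R7 -> on_hand[A=23 B=49 C=36 D=51 E=50] avail[A=4 B=44 C=36 D=44 E=50] open={R10,R4,R6,R8,R9}
Step 16: commit R9 -> on_hand[A=14 B=49 C=36 D=51 E=50] avail[A=4 B=44 C=36 D=44 E=50] open={R10,R4,R6,R8}
Step 17: commit R4 -> on_hand[A=14 B=49 C=36 D=44 E=50] avail[A=4 B=44 C=36 D=44 E=50] open={R10,R6,R8}
Step 18: commit R6 -> on_hand[A=10 B=49 C=36 D=44 E=50] avail[A=4 B=44 C=36 D=44 E=50] open={R10,R8}
Step 19: commit R8 -> on_hand[A=10 B=44 C=36 D=44 E=50] avail[A=4 B=44 C=36 D=44 E=50] open={R10}
Open reservations: ['R10'] -> 1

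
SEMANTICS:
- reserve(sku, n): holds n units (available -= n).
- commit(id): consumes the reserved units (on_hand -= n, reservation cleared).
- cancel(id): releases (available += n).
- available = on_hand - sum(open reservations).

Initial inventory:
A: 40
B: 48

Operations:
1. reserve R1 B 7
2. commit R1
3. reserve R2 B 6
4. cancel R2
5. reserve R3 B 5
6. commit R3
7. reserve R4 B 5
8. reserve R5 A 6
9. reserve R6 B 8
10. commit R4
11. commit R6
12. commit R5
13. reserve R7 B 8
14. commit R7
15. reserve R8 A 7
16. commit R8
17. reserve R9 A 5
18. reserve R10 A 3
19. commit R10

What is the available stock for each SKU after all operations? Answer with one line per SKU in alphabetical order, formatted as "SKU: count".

Answer: A: 19
B: 15

Derivation:
Step 1: reserve R1 B 7 -> on_hand[A=40 B=48] avail[A=40 B=41] open={R1}
Step 2: commit R1 -> on_hand[A=40 B=41] avail[A=40 B=41] open={}
Step 3: reserve R2 B 6 -> on_hand[A=40 B=41] avail[A=40 B=35] open={R2}
Step 4: cancel R2 -> on_hand[A=40 B=41] avail[A=40 B=41] open={}
Step 5: reserve R3 B 5 -> on_hand[A=40 B=41] avail[A=40 B=36] open={R3}
Step 6: commit R3 -> on_hand[A=40 B=36] avail[A=40 B=36] open={}
Step 7: reserve R4 B 5 -> on_hand[A=40 B=36] avail[A=40 B=31] open={R4}
Step 8: reserve R5 A 6 -> on_hand[A=40 B=36] avail[A=34 B=31] open={R4,R5}
Step 9: reserve R6 B 8 -> on_hand[A=40 B=36] avail[A=34 B=23] open={R4,R5,R6}
Step 10: commit R4 -> on_hand[A=40 B=31] avail[A=34 B=23] open={R5,R6}
Step 11: commit R6 -> on_hand[A=40 B=23] avail[A=34 B=23] open={R5}
Step 12: commit R5 -> on_hand[A=34 B=23] avail[A=34 B=23] open={}
Step 13: reserve R7 B 8 -> on_hand[A=34 B=23] avail[A=34 B=15] open={R7}
Step 14: commit R7 -> on_hand[A=34 B=15] avail[A=34 B=15] open={}
Step 15: reserve R8 A 7 -> on_hand[A=34 B=15] avail[A=27 B=15] open={R8}
Step 16: commit R8 -> on_hand[A=27 B=15] avail[A=27 B=15] open={}
Step 17: reserve R9 A 5 -> on_hand[A=27 B=15] avail[A=22 B=15] open={R9}
Step 18: reserve R10 A 3 -> on_hand[A=27 B=15] avail[A=19 B=15] open={R10,R9}
Step 19: commit R10 -> on_hand[A=24 B=15] avail[A=19 B=15] open={R9}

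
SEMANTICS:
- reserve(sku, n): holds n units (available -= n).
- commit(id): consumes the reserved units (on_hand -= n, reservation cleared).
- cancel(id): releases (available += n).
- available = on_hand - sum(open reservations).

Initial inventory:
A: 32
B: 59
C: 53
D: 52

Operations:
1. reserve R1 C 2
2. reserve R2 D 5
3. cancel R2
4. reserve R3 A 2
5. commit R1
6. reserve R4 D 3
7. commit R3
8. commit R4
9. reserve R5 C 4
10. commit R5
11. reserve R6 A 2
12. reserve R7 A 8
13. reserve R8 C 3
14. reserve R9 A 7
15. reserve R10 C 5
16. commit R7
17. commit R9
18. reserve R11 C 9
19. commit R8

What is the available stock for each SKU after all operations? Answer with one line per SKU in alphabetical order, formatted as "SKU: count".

Answer: A: 13
B: 59
C: 30
D: 49

Derivation:
Step 1: reserve R1 C 2 -> on_hand[A=32 B=59 C=53 D=52] avail[A=32 B=59 C=51 D=52] open={R1}
Step 2: reserve R2 D 5 -> on_hand[A=32 B=59 C=53 D=52] avail[A=32 B=59 C=51 D=47] open={R1,R2}
Step 3: cancel R2 -> on_hand[A=32 B=59 C=53 D=52] avail[A=32 B=59 C=51 D=52] open={R1}
Step 4: reserve R3 A 2 -> on_hand[A=32 B=59 C=53 D=52] avail[A=30 B=59 C=51 D=52] open={R1,R3}
Step 5: commit R1 -> on_hand[A=32 B=59 C=51 D=52] avail[A=30 B=59 C=51 D=52] open={R3}
Step 6: reserve R4 D 3 -> on_hand[A=32 B=59 C=51 D=52] avail[A=30 B=59 C=51 D=49] open={R3,R4}
Step 7: commit R3 -> on_hand[A=30 B=59 C=51 D=52] avail[A=30 B=59 C=51 D=49] open={R4}
Step 8: commit R4 -> on_hand[A=30 B=59 C=51 D=49] avail[A=30 B=59 C=51 D=49] open={}
Step 9: reserve R5 C 4 -> on_hand[A=30 B=59 C=51 D=49] avail[A=30 B=59 C=47 D=49] open={R5}
Step 10: commit R5 -> on_hand[A=30 B=59 C=47 D=49] avail[A=30 B=59 C=47 D=49] open={}
Step 11: reserve R6 A 2 -> on_hand[A=30 B=59 C=47 D=49] avail[A=28 B=59 C=47 D=49] open={R6}
Step 12: reserve R7 A 8 -> on_hand[A=30 B=59 C=47 D=49] avail[A=20 B=59 C=47 D=49] open={R6,R7}
Step 13: reserve R8 C 3 -> on_hand[A=30 B=59 C=47 D=49] avail[A=20 B=59 C=44 D=49] open={R6,R7,R8}
Step 14: reserve R9 A 7 -> on_hand[A=30 B=59 C=47 D=49] avail[A=13 B=59 C=44 D=49] open={R6,R7,R8,R9}
Step 15: reserve R10 C 5 -> on_hand[A=30 B=59 C=47 D=49] avail[A=13 B=59 C=39 D=49] open={R10,R6,R7,R8,R9}
Step 16: commit R7 -> on_hand[A=22 B=59 C=47 D=49] avail[A=13 B=59 C=39 D=49] open={R10,R6,R8,R9}
Step 17: commit R9 -> on_hand[A=15 B=59 C=47 D=49] avail[A=13 B=59 C=39 D=49] open={R10,R6,R8}
Step 18: reserve R11 C 9 -> on_hand[A=15 B=59 C=47 D=49] avail[A=13 B=59 C=30 D=49] open={R10,R11,R6,R8}
Step 19: commit R8 -> on_hand[A=15 B=59 C=44 D=49] avail[A=13 B=59 C=30 D=49] open={R10,R11,R6}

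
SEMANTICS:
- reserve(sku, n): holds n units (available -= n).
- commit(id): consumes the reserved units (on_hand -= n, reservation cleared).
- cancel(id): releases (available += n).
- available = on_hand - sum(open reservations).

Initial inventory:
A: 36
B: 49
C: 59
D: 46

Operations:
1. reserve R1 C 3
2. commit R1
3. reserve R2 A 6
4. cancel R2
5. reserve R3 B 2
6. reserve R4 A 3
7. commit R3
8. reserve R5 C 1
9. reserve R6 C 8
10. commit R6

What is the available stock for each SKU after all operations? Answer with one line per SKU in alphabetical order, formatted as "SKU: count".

Answer: A: 33
B: 47
C: 47
D: 46

Derivation:
Step 1: reserve R1 C 3 -> on_hand[A=36 B=49 C=59 D=46] avail[A=36 B=49 C=56 D=46] open={R1}
Step 2: commit R1 -> on_hand[A=36 B=49 C=56 D=46] avail[A=36 B=49 C=56 D=46] open={}
Step 3: reserve R2 A 6 -> on_hand[A=36 B=49 C=56 D=46] avail[A=30 B=49 C=56 D=46] open={R2}
Step 4: cancel R2 -> on_hand[A=36 B=49 C=56 D=46] avail[A=36 B=49 C=56 D=46] open={}
Step 5: reserve R3 B 2 -> on_hand[A=36 B=49 C=56 D=46] avail[A=36 B=47 C=56 D=46] open={R3}
Step 6: reserve R4 A 3 -> on_hand[A=36 B=49 C=56 D=46] avail[A=33 B=47 C=56 D=46] open={R3,R4}
Step 7: commit R3 -> on_hand[A=36 B=47 C=56 D=46] avail[A=33 B=47 C=56 D=46] open={R4}
Step 8: reserve R5 C 1 -> on_hand[A=36 B=47 C=56 D=46] avail[A=33 B=47 C=55 D=46] open={R4,R5}
Step 9: reserve R6 C 8 -> on_hand[A=36 B=47 C=56 D=46] avail[A=33 B=47 C=47 D=46] open={R4,R5,R6}
Step 10: commit R6 -> on_hand[A=36 B=47 C=48 D=46] avail[A=33 B=47 C=47 D=46] open={R4,R5}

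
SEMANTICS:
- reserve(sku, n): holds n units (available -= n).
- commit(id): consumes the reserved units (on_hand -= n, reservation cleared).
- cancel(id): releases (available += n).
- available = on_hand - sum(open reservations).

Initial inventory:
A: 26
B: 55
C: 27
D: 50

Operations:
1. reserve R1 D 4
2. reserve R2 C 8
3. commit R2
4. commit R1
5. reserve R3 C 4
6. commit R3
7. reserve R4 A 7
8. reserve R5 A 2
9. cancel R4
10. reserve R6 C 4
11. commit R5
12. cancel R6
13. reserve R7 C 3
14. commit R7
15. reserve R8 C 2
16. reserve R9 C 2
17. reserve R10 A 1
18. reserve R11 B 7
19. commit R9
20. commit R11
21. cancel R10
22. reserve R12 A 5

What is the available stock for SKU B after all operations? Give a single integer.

Step 1: reserve R1 D 4 -> on_hand[A=26 B=55 C=27 D=50] avail[A=26 B=55 C=27 D=46] open={R1}
Step 2: reserve R2 C 8 -> on_hand[A=26 B=55 C=27 D=50] avail[A=26 B=55 C=19 D=46] open={R1,R2}
Step 3: commit R2 -> on_hand[A=26 B=55 C=19 D=50] avail[A=26 B=55 C=19 D=46] open={R1}
Step 4: commit R1 -> on_hand[A=26 B=55 C=19 D=46] avail[A=26 B=55 C=19 D=46] open={}
Step 5: reserve R3 C 4 -> on_hand[A=26 B=55 C=19 D=46] avail[A=26 B=55 C=15 D=46] open={R3}
Step 6: commit R3 -> on_hand[A=26 B=55 C=15 D=46] avail[A=26 B=55 C=15 D=46] open={}
Step 7: reserve R4 A 7 -> on_hand[A=26 B=55 C=15 D=46] avail[A=19 B=55 C=15 D=46] open={R4}
Step 8: reserve R5 A 2 -> on_hand[A=26 B=55 C=15 D=46] avail[A=17 B=55 C=15 D=46] open={R4,R5}
Step 9: cancel R4 -> on_hand[A=26 B=55 C=15 D=46] avail[A=24 B=55 C=15 D=46] open={R5}
Step 10: reserve R6 C 4 -> on_hand[A=26 B=55 C=15 D=46] avail[A=24 B=55 C=11 D=46] open={R5,R6}
Step 11: commit R5 -> on_hand[A=24 B=55 C=15 D=46] avail[A=24 B=55 C=11 D=46] open={R6}
Step 12: cancel R6 -> on_hand[A=24 B=55 C=15 D=46] avail[A=24 B=55 C=15 D=46] open={}
Step 13: reserve R7 C 3 -> on_hand[A=24 B=55 C=15 D=46] avail[A=24 B=55 C=12 D=46] open={R7}
Step 14: commit R7 -> on_hand[A=24 B=55 C=12 D=46] avail[A=24 B=55 C=12 D=46] open={}
Step 15: reserve R8 C 2 -> on_hand[A=24 B=55 C=12 D=46] avail[A=24 B=55 C=10 D=46] open={R8}
Step 16: reserve R9 C 2 -> on_hand[A=24 B=55 C=12 D=46] avail[A=24 B=55 C=8 D=46] open={R8,R9}
Step 17: reserve R10 A 1 -> on_hand[A=24 B=55 C=12 D=46] avail[A=23 B=55 C=8 D=46] open={R10,R8,R9}
Step 18: reserve R11 B 7 -> on_hand[A=24 B=55 C=12 D=46] avail[A=23 B=48 C=8 D=46] open={R10,R11,R8,R9}
Step 19: commit R9 -> on_hand[A=24 B=55 C=10 D=46] avail[A=23 B=48 C=8 D=46] open={R10,R11,R8}
Step 20: commit R11 -> on_hand[A=24 B=48 C=10 D=46] avail[A=23 B=48 C=8 D=46] open={R10,R8}
Step 21: cancel R10 -> on_hand[A=24 B=48 C=10 D=46] avail[A=24 B=48 C=8 D=46] open={R8}
Step 22: reserve R12 A 5 -> on_hand[A=24 B=48 C=10 D=46] avail[A=19 B=48 C=8 D=46] open={R12,R8}
Final available[B] = 48

Answer: 48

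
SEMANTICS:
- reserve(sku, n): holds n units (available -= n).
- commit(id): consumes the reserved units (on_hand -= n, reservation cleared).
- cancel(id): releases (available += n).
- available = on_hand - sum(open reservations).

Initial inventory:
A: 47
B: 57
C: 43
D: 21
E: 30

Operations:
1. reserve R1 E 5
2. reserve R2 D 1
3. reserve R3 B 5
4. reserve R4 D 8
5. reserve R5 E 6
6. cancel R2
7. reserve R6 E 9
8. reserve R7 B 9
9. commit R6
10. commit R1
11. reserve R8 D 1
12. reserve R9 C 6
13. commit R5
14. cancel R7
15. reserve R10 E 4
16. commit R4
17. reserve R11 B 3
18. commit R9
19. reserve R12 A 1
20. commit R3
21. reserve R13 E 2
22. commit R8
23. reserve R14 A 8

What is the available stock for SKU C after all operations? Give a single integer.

Step 1: reserve R1 E 5 -> on_hand[A=47 B=57 C=43 D=21 E=30] avail[A=47 B=57 C=43 D=21 E=25] open={R1}
Step 2: reserve R2 D 1 -> on_hand[A=47 B=57 C=43 D=21 E=30] avail[A=47 B=57 C=43 D=20 E=25] open={R1,R2}
Step 3: reserve R3 B 5 -> on_hand[A=47 B=57 C=43 D=21 E=30] avail[A=47 B=52 C=43 D=20 E=25] open={R1,R2,R3}
Step 4: reserve R4 D 8 -> on_hand[A=47 B=57 C=43 D=21 E=30] avail[A=47 B=52 C=43 D=12 E=25] open={R1,R2,R3,R4}
Step 5: reserve R5 E 6 -> on_hand[A=47 B=57 C=43 D=21 E=30] avail[A=47 B=52 C=43 D=12 E=19] open={R1,R2,R3,R4,R5}
Step 6: cancel R2 -> on_hand[A=47 B=57 C=43 D=21 E=30] avail[A=47 B=52 C=43 D=13 E=19] open={R1,R3,R4,R5}
Step 7: reserve R6 E 9 -> on_hand[A=47 B=57 C=43 D=21 E=30] avail[A=47 B=52 C=43 D=13 E=10] open={R1,R3,R4,R5,R6}
Step 8: reserve R7 B 9 -> on_hand[A=47 B=57 C=43 D=21 E=30] avail[A=47 B=43 C=43 D=13 E=10] open={R1,R3,R4,R5,R6,R7}
Step 9: commit R6 -> on_hand[A=47 B=57 C=43 D=21 E=21] avail[A=47 B=43 C=43 D=13 E=10] open={R1,R3,R4,R5,R7}
Step 10: commit R1 -> on_hand[A=47 B=57 C=43 D=21 E=16] avail[A=47 B=43 C=43 D=13 E=10] open={R3,R4,R5,R7}
Step 11: reserve R8 D 1 -> on_hand[A=47 B=57 C=43 D=21 E=16] avail[A=47 B=43 C=43 D=12 E=10] open={R3,R4,R5,R7,R8}
Step 12: reserve R9 C 6 -> on_hand[A=47 B=57 C=43 D=21 E=16] avail[A=47 B=43 C=37 D=12 E=10] open={R3,R4,R5,R7,R8,R9}
Step 13: commit R5 -> on_hand[A=47 B=57 C=43 D=21 E=10] avail[A=47 B=43 C=37 D=12 E=10] open={R3,R4,R7,R8,R9}
Step 14: cancel R7 -> on_hand[A=47 B=57 C=43 D=21 E=10] avail[A=47 B=52 C=37 D=12 E=10] open={R3,R4,R8,R9}
Step 15: reserve R10 E 4 -> on_hand[A=47 B=57 C=43 D=21 E=10] avail[A=47 B=52 C=37 D=12 E=6] open={R10,R3,R4,R8,R9}
Step 16: commit R4 -> on_hand[A=47 B=57 C=43 D=13 E=10] avail[A=47 B=52 C=37 D=12 E=6] open={R10,R3,R8,R9}
Step 17: reserve R11 B 3 -> on_hand[A=47 B=57 C=43 D=13 E=10] avail[A=47 B=49 C=37 D=12 E=6] open={R10,R11,R3,R8,R9}
Step 18: commit R9 -> on_hand[A=47 B=57 C=37 D=13 E=10] avail[A=47 B=49 C=37 D=12 E=6] open={R10,R11,R3,R8}
Step 19: reserve R12 A 1 -> on_hand[A=47 B=57 C=37 D=13 E=10] avail[A=46 B=49 C=37 D=12 E=6] open={R10,R11,R12,R3,R8}
Step 20: commit R3 -> on_hand[A=47 B=52 C=37 D=13 E=10] avail[A=46 B=49 C=37 D=12 E=6] open={R10,R11,R12,R8}
Step 21: reserve R13 E 2 -> on_hand[A=47 B=52 C=37 D=13 E=10] avail[A=46 B=49 C=37 D=12 E=4] open={R10,R11,R12,R13,R8}
Step 22: commit R8 -> on_hand[A=47 B=52 C=37 D=12 E=10] avail[A=46 B=49 C=37 D=12 E=4] open={R10,R11,R12,R13}
Step 23: reserve R14 A 8 -> on_hand[A=47 B=52 C=37 D=12 E=10] avail[A=38 B=49 C=37 D=12 E=4] open={R10,R11,R12,R13,R14}
Final available[C] = 37

Answer: 37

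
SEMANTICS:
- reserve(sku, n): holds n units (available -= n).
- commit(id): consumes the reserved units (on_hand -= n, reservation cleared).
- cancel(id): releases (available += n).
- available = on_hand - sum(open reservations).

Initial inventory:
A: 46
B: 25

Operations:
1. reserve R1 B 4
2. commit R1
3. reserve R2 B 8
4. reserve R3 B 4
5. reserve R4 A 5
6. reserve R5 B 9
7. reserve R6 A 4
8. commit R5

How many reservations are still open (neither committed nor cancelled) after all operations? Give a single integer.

Answer: 4

Derivation:
Step 1: reserve R1 B 4 -> on_hand[A=46 B=25] avail[A=46 B=21] open={R1}
Step 2: commit R1 -> on_hand[A=46 B=21] avail[A=46 B=21] open={}
Step 3: reserve R2 B 8 -> on_hand[A=46 B=21] avail[A=46 B=13] open={R2}
Step 4: reserve R3 B 4 -> on_hand[A=46 B=21] avail[A=46 B=9] open={R2,R3}
Step 5: reserve R4 A 5 -> on_hand[A=46 B=21] avail[A=41 B=9] open={R2,R3,R4}
Step 6: reserve R5 B 9 -> on_hand[A=46 B=21] avail[A=41 B=0] open={R2,R3,R4,R5}
Step 7: reserve R6 A 4 -> on_hand[A=46 B=21] avail[A=37 B=0] open={R2,R3,R4,R5,R6}
Step 8: commit R5 -> on_hand[A=46 B=12] avail[A=37 B=0] open={R2,R3,R4,R6}
Open reservations: ['R2', 'R3', 'R4', 'R6'] -> 4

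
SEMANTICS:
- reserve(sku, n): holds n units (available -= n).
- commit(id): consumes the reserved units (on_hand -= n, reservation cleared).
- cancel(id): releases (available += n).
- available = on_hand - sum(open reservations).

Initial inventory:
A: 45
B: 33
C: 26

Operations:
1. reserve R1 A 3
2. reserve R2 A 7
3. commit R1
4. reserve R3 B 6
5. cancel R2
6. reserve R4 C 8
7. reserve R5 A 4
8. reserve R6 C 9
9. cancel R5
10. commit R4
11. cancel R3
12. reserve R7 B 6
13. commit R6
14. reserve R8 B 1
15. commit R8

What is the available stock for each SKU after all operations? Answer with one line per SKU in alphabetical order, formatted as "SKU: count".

Step 1: reserve R1 A 3 -> on_hand[A=45 B=33 C=26] avail[A=42 B=33 C=26] open={R1}
Step 2: reserve R2 A 7 -> on_hand[A=45 B=33 C=26] avail[A=35 B=33 C=26] open={R1,R2}
Step 3: commit R1 -> on_hand[A=42 B=33 C=26] avail[A=35 B=33 C=26] open={R2}
Step 4: reserve R3 B 6 -> on_hand[A=42 B=33 C=26] avail[A=35 B=27 C=26] open={R2,R3}
Step 5: cancel R2 -> on_hand[A=42 B=33 C=26] avail[A=42 B=27 C=26] open={R3}
Step 6: reserve R4 C 8 -> on_hand[A=42 B=33 C=26] avail[A=42 B=27 C=18] open={R3,R4}
Step 7: reserve R5 A 4 -> on_hand[A=42 B=33 C=26] avail[A=38 B=27 C=18] open={R3,R4,R5}
Step 8: reserve R6 C 9 -> on_hand[A=42 B=33 C=26] avail[A=38 B=27 C=9] open={R3,R4,R5,R6}
Step 9: cancel R5 -> on_hand[A=42 B=33 C=26] avail[A=42 B=27 C=9] open={R3,R4,R6}
Step 10: commit R4 -> on_hand[A=42 B=33 C=18] avail[A=42 B=27 C=9] open={R3,R6}
Step 11: cancel R3 -> on_hand[A=42 B=33 C=18] avail[A=42 B=33 C=9] open={R6}
Step 12: reserve R7 B 6 -> on_hand[A=42 B=33 C=18] avail[A=42 B=27 C=9] open={R6,R7}
Step 13: commit R6 -> on_hand[A=42 B=33 C=9] avail[A=42 B=27 C=9] open={R7}
Step 14: reserve R8 B 1 -> on_hand[A=42 B=33 C=9] avail[A=42 B=26 C=9] open={R7,R8}
Step 15: commit R8 -> on_hand[A=42 B=32 C=9] avail[A=42 B=26 C=9] open={R7}

Answer: A: 42
B: 26
C: 9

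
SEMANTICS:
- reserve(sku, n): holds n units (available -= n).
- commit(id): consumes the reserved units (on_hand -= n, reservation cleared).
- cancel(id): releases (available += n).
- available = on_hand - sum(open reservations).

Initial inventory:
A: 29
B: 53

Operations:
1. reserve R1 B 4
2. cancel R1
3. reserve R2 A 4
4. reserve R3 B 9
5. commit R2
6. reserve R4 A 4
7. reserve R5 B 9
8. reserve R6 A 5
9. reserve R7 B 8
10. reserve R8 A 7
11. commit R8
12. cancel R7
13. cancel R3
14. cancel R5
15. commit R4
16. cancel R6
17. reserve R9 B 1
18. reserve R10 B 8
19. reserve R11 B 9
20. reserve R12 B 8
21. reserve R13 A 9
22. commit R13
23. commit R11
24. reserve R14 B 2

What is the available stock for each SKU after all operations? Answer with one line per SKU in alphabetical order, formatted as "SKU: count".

Step 1: reserve R1 B 4 -> on_hand[A=29 B=53] avail[A=29 B=49] open={R1}
Step 2: cancel R1 -> on_hand[A=29 B=53] avail[A=29 B=53] open={}
Step 3: reserve R2 A 4 -> on_hand[A=29 B=53] avail[A=25 B=53] open={R2}
Step 4: reserve R3 B 9 -> on_hand[A=29 B=53] avail[A=25 B=44] open={R2,R3}
Step 5: commit R2 -> on_hand[A=25 B=53] avail[A=25 B=44] open={R3}
Step 6: reserve R4 A 4 -> on_hand[A=25 B=53] avail[A=21 B=44] open={R3,R4}
Step 7: reserve R5 B 9 -> on_hand[A=25 B=53] avail[A=21 B=35] open={R3,R4,R5}
Step 8: reserve R6 A 5 -> on_hand[A=25 B=53] avail[A=16 B=35] open={R3,R4,R5,R6}
Step 9: reserve R7 B 8 -> on_hand[A=25 B=53] avail[A=16 B=27] open={R3,R4,R5,R6,R7}
Step 10: reserve R8 A 7 -> on_hand[A=25 B=53] avail[A=9 B=27] open={R3,R4,R5,R6,R7,R8}
Step 11: commit R8 -> on_hand[A=18 B=53] avail[A=9 B=27] open={R3,R4,R5,R6,R7}
Step 12: cancel R7 -> on_hand[A=18 B=53] avail[A=9 B=35] open={R3,R4,R5,R6}
Step 13: cancel R3 -> on_hand[A=18 B=53] avail[A=9 B=44] open={R4,R5,R6}
Step 14: cancel R5 -> on_hand[A=18 B=53] avail[A=9 B=53] open={R4,R6}
Step 15: commit R4 -> on_hand[A=14 B=53] avail[A=9 B=53] open={R6}
Step 16: cancel R6 -> on_hand[A=14 B=53] avail[A=14 B=53] open={}
Step 17: reserve R9 B 1 -> on_hand[A=14 B=53] avail[A=14 B=52] open={R9}
Step 18: reserve R10 B 8 -> on_hand[A=14 B=53] avail[A=14 B=44] open={R10,R9}
Step 19: reserve R11 B 9 -> on_hand[A=14 B=53] avail[A=14 B=35] open={R10,R11,R9}
Step 20: reserve R12 B 8 -> on_hand[A=14 B=53] avail[A=14 B=27] open={R10,R11,R12,R9}
Step 21: reserve R13 A 9 -> on_hand[A=14 B=53] avail[A=5 B=27] open={R10,R11,R12,R13,R9}
Step 22: commit R13 -> on_hand[A=5 B=53] avail[A=5 B=27] open={R10,R11,R12,R9}
Step 23: commit R11 -> on_hand[A=5 B=44] avail[A=5 B=27] open={R10,R12,R9}
Step 24: reserve R14 B 2 -> on_hand[A=5 B=44] avail[A=5 B=25] open={R10,R12,R14,R9}

Answer: A: 5
B: 25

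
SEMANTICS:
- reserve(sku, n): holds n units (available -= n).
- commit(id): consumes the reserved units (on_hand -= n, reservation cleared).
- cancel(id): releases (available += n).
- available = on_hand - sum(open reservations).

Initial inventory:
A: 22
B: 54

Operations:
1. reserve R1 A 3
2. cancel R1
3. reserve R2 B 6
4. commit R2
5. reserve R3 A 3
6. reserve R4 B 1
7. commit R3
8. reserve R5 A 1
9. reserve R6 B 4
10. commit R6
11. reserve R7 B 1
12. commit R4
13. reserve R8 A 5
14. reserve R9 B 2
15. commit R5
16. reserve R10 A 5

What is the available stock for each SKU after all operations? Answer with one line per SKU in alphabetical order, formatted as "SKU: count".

Step 1: reserve R1 A 3 -> on_hand[A=22 B=54] avail[A=19 B=54] open={R1}
Step 2: cancel R1 -> on_hand[A=22 B=54] avail[A=22 B=54] open={}
Step 3: reserve R2 B 6 -> on_hand[A=22 B=54] avail[A=22 B=48] open={R2}
Step 4: commit R2 -> on_hand[A=22 B=48] avail[A=22 B=48] open={}
Step 5: reserve R3 A 3 -> on_hand[A=22 B=48] avail[A=19 B=48] open={R3}
Step 6: reserve R4 B 1 -> on_hand[A=22 B=48] avail[A=19 B=47] open={R3,R4}
Step 7: commit R3 -> on_hand[A=19 B=48] avail[A=19 B=47] open={R4}
Step 8: reserve R5 A 1 -> on_hand[A=19 B=48] avail[A=18 B=47] open={R4,R5}
Step 9: reserve R6 B 4 -> on_hand[A=19 B=48] avail[A=18 B=43] open={R4,R5,R6}
Step 10: commit R6 -> on_hand[A=19 B=44] avail[A=18 B=43] open={R4,R5}
Step 11: reserve R7 B 1 -> on_hand[A=19 B=44] avail[A=18 B=42] open={R4,R5,R7}
Step 12: commit R4 -> on_hand[A=19 B=43] avail[A=18 B=42] open={R5,R7}
Step 13: reserve R8 A 5 -> on_hand[A=19 B=43] avail[A=13 B=42] open={R5,R7,R8}
Step 14: reserve R9 B 2 -> on_hand[A=19 B=43] avail[A=13 B=40] open={R5,R7,R8,R9}
Step 15: commit R5 -> on_hand[A=18 B=43] avail[A=13 B=40] open={R7,R8,R9}
Step 16: reserve R10 A 5 -> on_hand[A=18 B=43] avail[A=8 B=40] open={R10,R7,R8,R9}

Answer: A: 8
B: 40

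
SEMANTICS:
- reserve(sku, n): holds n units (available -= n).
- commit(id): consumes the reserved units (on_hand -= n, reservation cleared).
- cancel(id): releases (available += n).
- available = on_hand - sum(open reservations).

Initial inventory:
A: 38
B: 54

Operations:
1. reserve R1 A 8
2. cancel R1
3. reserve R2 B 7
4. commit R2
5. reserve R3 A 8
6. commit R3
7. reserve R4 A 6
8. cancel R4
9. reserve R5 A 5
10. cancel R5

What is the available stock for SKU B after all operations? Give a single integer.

Answer: 47

Derivation:
Step 1: reserve R1 A 8 -> on_hand[A=38 B=54] avail[A=30 B=54] open={R1}
Step 2: cancel R1 -> on_hand[A=38 B=54] avail[A=38 B=54] open={}
Step 3: reserve R2 B 7 -> on_hand[A=38 B=54] avail[A=38 B=47] open={R2}
Step 4: commit R2 -> on_hand[A=38 B=47] avail[A=38 B=47] open={}
Step 5: reserve R3 A 8 -> on_hand[A=38 B=47] avail[A=30 B=47] open={R3}
Step 6: commit R3 -> on_hand[A=30 B=47] avail[A=30 B=47] open={}
Step 7: reserve R4 A 6 -> on_hand[A=30 B=47] avail[A=24 B=47] open={R4}
Step 8: cancel R4 -> on_hand[A=30 B=47] avail[A=30 B=47] open={}
Step 9: reserve R5 A 5 -> on_hand[A=30 B=47] avail[A=25 B=47] open={R5}
Step 10: cancel R5 -> on_hand[A=30 B=47] avail[A=30 B=47] open={}
Final available[B] = 47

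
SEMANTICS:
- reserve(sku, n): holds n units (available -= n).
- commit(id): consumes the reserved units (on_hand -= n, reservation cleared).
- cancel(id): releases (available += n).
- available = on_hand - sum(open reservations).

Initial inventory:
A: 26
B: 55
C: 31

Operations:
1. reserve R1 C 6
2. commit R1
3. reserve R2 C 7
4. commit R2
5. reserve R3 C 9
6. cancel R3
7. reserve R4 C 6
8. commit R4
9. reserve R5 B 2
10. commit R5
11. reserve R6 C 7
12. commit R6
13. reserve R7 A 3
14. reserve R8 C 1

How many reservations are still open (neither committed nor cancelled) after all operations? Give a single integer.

Answer: 2

Derivation:
Step 1: reserve R1 C 6 -> on_hand[A=26 B=55 C=31] avail[A=26 B=55 C=25] open={R1}
Step 2: commit R1 -> on_hand[A=26 B=55 C=25] avail[A=26 B=55 C=25] open={}
Step 3: reserve R2 C 7 -> on_hand[A=26 B=55 C=25] avail[A=26 B=55 C=18] open={R2}
Step 4: commit R2 -> on_hand[A=26 B=55 C=18] avail[A=26 B=55 C=18] open={}
Step 5: reserve R3 C 9 -> on_hand[A=26 B=55 C=18] avail[A=26 B=55 C=9] open={R3}
Step 6: cancel R3 -> on_hand[A=26 B=55 C=18] avail[A=26 B=55 C=18] open={}
Step 7: reserve R4 C 6 -> on_hand[A=26 B=55 C=18] avail[A=26 B=55 C=12] open={R4}
Step 8: commit R4 -> on_hand[A=26 B=55 C=12] avail[A=26 B=55 C=12] open={}
Step 9: reserve R5 B 2 -> on_hand[A=26 B=55 C=12] avail[A=26 B=53 C=12] open={R5}
Step 10: commit R5 -> on_hand[A=26 B=53 C=12] avail[A=26 B=53 C=12] open={}
Step 11: reserve R6 C 7 -> on_hand[A=26 B=53 C=12] avail[A=26 B=53 C=5] open={R6}
Step 12: commit R6 -> on_hand[A=26 B=53 C=5] avail[A=26 B=53 C=5] open={}
Step 13: reserve R7 A 3 -> on_hand[A=26 B=53 C=5] avail[A=23 B=53 C=5] open={R7}
Step 14: reserve R8 C 1 -> on_hand[A=26 B=53 C=5] avail[A=23 B=53 C=4] open={R7,R8}
Open reservations: ['R7', 'R8'] -> 2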